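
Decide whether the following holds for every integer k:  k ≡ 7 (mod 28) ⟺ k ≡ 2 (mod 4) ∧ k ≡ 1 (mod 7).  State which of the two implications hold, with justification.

Neither direction holds.

(⇒) This fails: k = 7 gives 7 ≡ 7 (mod 28) but 7 ≡ 3 (mod 4), so the conjunction on the right does not hold.

(⇐) This fails: k = 22 satisfies both congruences on the right (22 ≡ 2 mod 4 and 22 ≡ 1 mod 7) yet 22 ≡ 22 (mod 28), not 7.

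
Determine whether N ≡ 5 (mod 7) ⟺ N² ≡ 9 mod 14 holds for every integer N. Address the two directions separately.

Both directions fail.

(→) This fails: take N = 5. Then 5 ≡ 5 (mod 7), but 5² = 25 ≡ 11 (mod 14), not 9.

(←) This fails: take N = 3. Then 3² = 9 ≡ 9 (mod 14), yet 3 ≡ 3 (mod 7), not 5.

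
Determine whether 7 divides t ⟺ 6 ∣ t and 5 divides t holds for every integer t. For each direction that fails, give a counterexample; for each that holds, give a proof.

(⟹) This fails: take t = 7. Certainly 7 ∣ 7, but 6 ∤ 7.

(⟸) This fails: take t = 30. Both 6 ∣ 30 and 5 ∣ 30, yet 30 is not a multiple of 7 (since 30 = 4·7 + 2), so 7 ∤ 30.

Both directions fail.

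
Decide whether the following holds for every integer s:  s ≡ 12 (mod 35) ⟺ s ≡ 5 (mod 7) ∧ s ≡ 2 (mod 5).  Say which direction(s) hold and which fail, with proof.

(⟹) Suppose s ≡ 12 (mod 35); write s = 35j + 12. Since 7 ∣ 35, reducing mod 7 gives s ≡ 12 ≡ 5 (mod 7); since 5 ∣ 35, reducing mod 5 gives s ≡ 12 ≡ 2 (mod 5).

(⟸) Conversely, if s ≡ 5 (mod 7) and s ≡ 2 (mod 5), then by the Chinese remainder theorem s ≡ 12 (mod 35). This is exactly s ≡ 12 (mod 35).

Both directions hold; the statement is true.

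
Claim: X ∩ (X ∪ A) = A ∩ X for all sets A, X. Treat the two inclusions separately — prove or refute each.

Forward inclusion. This inclusion fails. Take A = ∅, X = {1}; then 1 ∈ X ∩ (X ∪ A) but 1 ∉ A ∩ X.

Reverse inclusion. Let x ∈ A ∩ X. Then x ∈ A ∩ X, from which x ∈ X ∩ (X ∪ A).

The sets are not equal: only the reverse inclusion holds.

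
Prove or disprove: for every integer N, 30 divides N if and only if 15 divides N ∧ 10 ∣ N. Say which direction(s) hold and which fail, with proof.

(⟹) If 30 ∣ N, write N = 30q. Since 30 = 2·15, N = 15·(2q), so 15 ∣ N; and since 30 = 3·10, N = 10·(3q), so 10 ∣ N.

(⟸) Suppose 15 ∣ N and 10 ∣ N. Any common multiple of 15 and 10 is a multiple of their lcm; here lcm(15, 10) = 15·10/gcd(15, 10) = 150/5 = 30, so 30 ∣ N.

The biconditional holds.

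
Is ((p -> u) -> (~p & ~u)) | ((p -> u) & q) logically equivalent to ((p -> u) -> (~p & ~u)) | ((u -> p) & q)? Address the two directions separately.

Only the reverse direction holds.

(⇐) Assume the antecedent. If q is true, the consequent reduces to true regardless of the other variables. If q is false, the antecedent forces (q = F, u = F, p = F) or (q = F, u = F, p = T), and the consequent holds there. Either way the consequent holds.

(⇒) This fails. Under q = T, u = T, p = F, the left side is true but the right side is false.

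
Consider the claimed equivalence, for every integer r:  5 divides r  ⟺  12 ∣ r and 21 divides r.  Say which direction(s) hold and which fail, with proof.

(⇒) This fails: take r = 5. Certainly 5 ∣ 5, but 12 ∤ 5.

(⇐) This fails: take r = 84. Both 12 ∣ 84 and 21 ∣ 84, yet 84 is not a multiple of 5 (since 84 = 16·5 + 4), so 5 ∤ 84.

(⇒) fails and (⇐) fails.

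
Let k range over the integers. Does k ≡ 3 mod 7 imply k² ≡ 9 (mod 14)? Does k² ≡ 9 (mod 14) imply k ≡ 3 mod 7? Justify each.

(⇒) fails and (⇐) fails.

Forward direction. This fails: take k = 10. Then 10 ≡ 3 (mod 7), but 10² = 100 ≡ 2 (mod 14), not 9.

Converse. This fails: take k = 11. Then 11² = 121 ≡ 9 (mod 14), yet 11 ≡ 4 (mod 7), not 3.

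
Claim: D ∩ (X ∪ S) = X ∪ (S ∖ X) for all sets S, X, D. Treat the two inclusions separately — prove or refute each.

The sets are not equal: only the forward inclusion holds.

(⊆) Let x ∈ D ∩ (X ∪ S). Then either x ∈ S ∩ D and x ∉ X; or x ∈ X ∩ D and x ∉ S; or x ∈ S ∩ X ∩ D. In each case x ∈ X ∪ (S ∖ X), so D ∩ (X ∪ S) ⊆ X ∪ (S ∖ X).

(⊇) This inclusion fails. Take S = {1}, X = ∅, D = ∅; then 1 ∈ X ∪ (S ∖ X) but 1 ∉ D ∩ (X ∪ S).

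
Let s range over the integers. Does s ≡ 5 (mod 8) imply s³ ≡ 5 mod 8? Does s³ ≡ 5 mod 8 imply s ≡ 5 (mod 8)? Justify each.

(⟸) For the converse, argue contrapositively. If s ≢ 5 (mod 8), then s is congruent to one of 0, 1, 2, 3, 4, 6, 7 modulo 8, and these give s³ ≡ 0, 1, 0, 3, 0, 0, 7 respectively — never 5.

(⟹) Suppose s ≡ 5 (mod 8). Write s = 8j + 5. Then (8j + 5)³ = 512j³ + 960j² + 600j + 125 = 8(64j³ + 120j² + 75j + 15) + 5, so s³ ≡ 5 (mod 8).

Equivalent; both directions hold.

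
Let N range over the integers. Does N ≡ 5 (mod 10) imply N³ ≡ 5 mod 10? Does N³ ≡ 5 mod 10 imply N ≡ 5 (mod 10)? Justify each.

Both implications hold.

Forward direction. Suppose N ≡ 5 (mod 10). Write N = 10j + 5. Then (10j + 5)³ = 1000j³ + 1500j² + 750j + 125 = 10(100j³ + 150j² + 75j + 12) + 5, so N³ ≡ 5 (mod 10).

Converse. For the converse, argue contrapositively. If N ≢ 5 (mod 10), then N is congruent to one of 0, 1, 2, 3, 4, 6, 7, 8, 9 modulo 10, and these give N³ ≡ 0, 1, 8, 7, 4, 6, 3, 2, 9 respectively — never 5.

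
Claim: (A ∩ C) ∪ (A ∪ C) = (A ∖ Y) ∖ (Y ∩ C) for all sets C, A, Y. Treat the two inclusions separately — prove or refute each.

(⊆) This inclusion fails. Take C = {1}, A = ∅, Y = ∅; then 1 ∈ (A ∩ C) ∪ (A ∪ C) but 1 ∉ (A ∖ Y) ∖ (Y ∩ C).

(⊇) Let x ∈ (A ∖ Y) ∖ (Y ∩ C). Then either x ∈ A and x ∉ C, Y; or x ∈ C ∩ A and x ∉ Y. In each case x ∈ (A ∩ C) ∪ (A ∪ C), so (A ∖ Y) ∖ (Y ∩ C) ⊆ (A ∩ C) ∪ (A ∪ C).

Only the reverse inclusion holds.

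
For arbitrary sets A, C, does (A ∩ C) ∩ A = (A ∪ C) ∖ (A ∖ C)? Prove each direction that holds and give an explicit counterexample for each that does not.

(⊆) holds; (⊇) fails.

Forward inclusion. Let x ∈ (A ∩ C) ∩ A. Then x ∈ A ∩ C, from which x ∈ (A ∪ C) ∖ (A ∖ C).

Reverse inclusion. This inclusion fails. Take A = ∅, C = {1}; then 1 ∈ (A ∪ C) ∖ (A ∖ C) but 1 ∉ (A ∩ C) ∩ A.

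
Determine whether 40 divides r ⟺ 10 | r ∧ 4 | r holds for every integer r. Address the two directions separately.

The forward direction holds; the converse fails.

(⟹) If 40 ∣ r, write r = 40q. Since 40 = 4·10, r = 10·(4q), so 10 ∣ r; and since 40 = 10·4, r = 4·(10q), so 4 ∣ r.

(⟸) This fails: take r = 20. Both 10 ∣ 20 and 4 ∣ 20, yet 20 is not a multiple of 40 (since 20 = 0·40 + 20), so 40 ∤ 20.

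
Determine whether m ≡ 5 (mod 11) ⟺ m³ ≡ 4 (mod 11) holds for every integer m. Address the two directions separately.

Both directions hold; the statement is true.

(→) Suppose m ≡ 5 (mod 11). Write m = 11j + 5. Then (11j + 5)³ = 1331j³ + 1815j² + 825j + 125 = 11(121j³ + 165j² + 75j + 11) + 4, so m³ ≡ 4 (mod 11).

(←) Conversely, suppose m³ ≡ 4 (mod 11). The only residue r in {0, …, 10} with r³ ≡ 4 (mod 11) is r = 5, so m ≡ 5 (mod 11).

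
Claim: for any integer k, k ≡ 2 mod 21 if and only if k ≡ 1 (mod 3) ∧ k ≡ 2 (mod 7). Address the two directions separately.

(⇒) fails and (⇐) fails.

Forward direction. This fails: k = 2 gives 2 ≡ 2 (mod 21) but 2 ≡ 2 (mod 3), so the conjunction on the right does not hold.

Converse. This fails: k = 16 satisfies both congruences on the right (16 ≡ 1 mod 3 and 16 ≡ 2 mod 7) yet 16 ≡ 16 (mod 21), not 2.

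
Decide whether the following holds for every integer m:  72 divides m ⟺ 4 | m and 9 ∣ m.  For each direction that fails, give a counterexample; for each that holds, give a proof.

[⇒] If 72 ∣ m, write m = 72q. Since 72 = 18·4, m = 4·(18q), so 4 ∣ m; and since 72 = 8·9, m = 9·(8q), so 9 ∣ m.

[⇐] This fails: take m = 36. Both 4 ∣ 36 and 9 ∣ 36, yet 36 is not a multiple of 72 (since 36 = 0·72 + 36), so 72 ∤ 36.

(⇒) holds; (⇐) fails.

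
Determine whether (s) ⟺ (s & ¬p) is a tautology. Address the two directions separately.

(⇒) fails; (⇐) holds.

[⇒] This fails. Under p = T, s = T, the left side is true but the right side is false.

[⇐] Assume the antecedent. If p is true, the antecedent cannot hold. If p is false, the antecedent forces (p = F, s = T), and s holds there. Either way s holds.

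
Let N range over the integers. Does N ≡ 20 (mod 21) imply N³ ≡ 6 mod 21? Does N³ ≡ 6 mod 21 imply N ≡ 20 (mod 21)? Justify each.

Both directions fail.

[⇒] This fails: take N = 20. Then 20 ≡ 20 (mod 21), but 20³ = 8000 ≡ 20 (mod 21), not 6.

[⇐] This fails: take N = 3. Then 3³ = 27 ≡ 6 (mod 21), yet 3 ≡ 3 (mod 21), not 20.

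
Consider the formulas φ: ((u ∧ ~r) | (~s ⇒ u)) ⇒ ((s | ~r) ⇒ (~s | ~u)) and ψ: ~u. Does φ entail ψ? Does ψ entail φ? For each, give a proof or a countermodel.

Not equivalent: only (⇐) holds.

Forward direction. This fails. Under s = F, r = F, u = T, the left side is true but the right side is false.

Converse. Assume the antecedent. If s is true, the antecedent forces (s = T, r = F, u = F) or (s = T, r = T, u = F), and the consequent holds there. If s is false, the consequent reduces to true regardless of the other variables. Either way the consequent holds.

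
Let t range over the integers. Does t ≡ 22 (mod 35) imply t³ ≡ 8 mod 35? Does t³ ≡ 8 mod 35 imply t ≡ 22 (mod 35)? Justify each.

(⇒) Suppose t ≡ 22 (mod 35). Write t = 35j + 22. Then (35j + 22)³ = 42875j³ + 80850j² + 50820j + 10648 = 35(1225j³ + 2310j² + 1452j + 304) + 8, so t³ ≡ 8 (mod 35).

(⇐) This fails: take t = 2. Then 2³ = 8 ≡ 8 (mod 35), yet 2 ≡ 2 (mod 35), not 22.

(⇒) holds; (⇐) fails.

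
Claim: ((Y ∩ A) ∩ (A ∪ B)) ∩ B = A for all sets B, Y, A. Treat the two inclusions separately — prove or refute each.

The sets are not equal: only the forward inclusion holds.

(⟹) Let x ∈ ((Y ∩ A) ∩ (A ∪ B)) ∩ B. Then x ∈ B ∩ Y ∩ A, from which x ∈ A.

(⟸) This inclusion fails. Take B = ∅, Y = ∅, A = {1}; then 1 ∈ A but 1 ∉ ((Y ∩ A) ∩ (A ∪ B)) ∩ B.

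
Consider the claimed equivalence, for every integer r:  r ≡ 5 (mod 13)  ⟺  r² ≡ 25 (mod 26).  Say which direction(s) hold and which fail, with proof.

(⇒) This fails: take r = 18. Then 18 ≡ 5 (mod 13), but 18² = 324 ≡ 12 (mod 26), not 25.

(⇐) This fails: take r = 21. Then 21² = 441 ≡ 25 (mod 26), yet 21 ≡ 8 (mod 13), not 5.

(⇒) fails and (⇐) fails.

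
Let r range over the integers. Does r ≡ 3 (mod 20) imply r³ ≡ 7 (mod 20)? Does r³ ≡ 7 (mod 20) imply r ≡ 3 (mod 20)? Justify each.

The biconditional holds.

(⟹) Suppose r ≡ 3 (mod 20). Write r = 20j + 3. Then (20j + 3)³ = 8000j³ + 3600j² + 540j + 27 = 20(400j³ + 180j² + 27j + 1) + 7, so r³ ≡ 7 (mod 20).

(⟸) Conversely, suppose r³ ≡ 7 (mod 20). The only residue r in {0, …, 19} with r³ ≡ 7 (mod 20) is r = 3, so r ≡ 3 (mod 20).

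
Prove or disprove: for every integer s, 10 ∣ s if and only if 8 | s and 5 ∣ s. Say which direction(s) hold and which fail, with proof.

(⇐) Suppose 8 ∣ s and 5 ∣ s. Any common multiple of 8 and 5 is a multiple of their lcm; here gcd(8, 5) = 1, so lcm(8, 5) = 8·5 = 40, so 40 ∣ s. Since 10 ∣ 40, it follows that 10 ∣ s.

(⇒) This fails: take s = 10. Certainly 10 ∣ 10, but 8 ∤ 10.

Only the converse holds.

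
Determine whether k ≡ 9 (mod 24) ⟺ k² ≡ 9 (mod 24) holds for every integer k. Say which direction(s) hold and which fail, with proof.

(⟸) This fails: take k = 3. Then 3² = 9 ≡ 9 (mod 24), yet 3 ≡ 3 (mod 24), not 9.

(⟹) Suppose k ≡ 9 (mod 24). Write k = 24j + 9. Then (24j + 9)² = 576j² + 432j + 81 = 24(24j² + 18j + 3) + 9, so k² ≡ 9 (mod 24).

Only the forward direction holds.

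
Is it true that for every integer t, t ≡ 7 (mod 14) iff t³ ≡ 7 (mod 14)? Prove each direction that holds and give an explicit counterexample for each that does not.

Both directions hold; the statement is true.

(⟸) Suppose t³ ≡ 7 (mod 14). The only residue r in {0, …, 13} with r³ ≡ 7 (mod 14) is r = 7, so t ≡ 7 (mod 14).

(⟹) Suppose t ≡ 7 (mod 14). Write t = 14j + 7. Then (14j + 7)³ = 2744j³ + 4116j² + 2058j + 343 = 14(196j³ + 294j² + 147j + 24) + 7, so t³ ≡ 7 (mod 14).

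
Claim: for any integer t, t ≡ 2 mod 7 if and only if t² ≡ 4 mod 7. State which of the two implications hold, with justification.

(⟹) Suppose t ≡ 2 mod 7. Write t = 7j + 2. Then (7j + 2)² = 49j² + 28j + 4 = 7(7j² + 4j) + 4, so t² ≡ 4 (mod 7).

(⟸) This fails: take t = 5. Then 5² = 25 ≡ 4 (mod 7), yet 5 ≡ 5 (mod 7), not 2.

The forward direction holds; the converse fails.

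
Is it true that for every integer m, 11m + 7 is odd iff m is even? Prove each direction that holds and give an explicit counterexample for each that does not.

The biconditional holds.

(⇐) Suppose m is even; write m = 2j. Then 11m + 7 = 11·(2j) + 7 = 2·11j + 7, which is odd.

(⇒) Suppose 11m + 7 is odd. Since 11 is odd, 11m and m have the same parity, so 11m + 7 ≡ m + 7 (mod 2). As 7 is odd, 11m + 7 is odd exactly when m is even. Thus m is even.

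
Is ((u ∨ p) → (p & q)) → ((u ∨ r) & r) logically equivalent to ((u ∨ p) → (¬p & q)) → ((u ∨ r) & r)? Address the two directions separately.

Forward direction. This fails. Under q = T, u = T, p = F, r = F, the left side is true but the right side is false.

Converse. This fails. Under q = T, u = F, p = T, r = F, the left side is false but the right side is true.

Neither implication holds.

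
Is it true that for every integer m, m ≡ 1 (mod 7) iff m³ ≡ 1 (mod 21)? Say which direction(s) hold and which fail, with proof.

[⇒] This fails: take m = 8. Then 8 ≡ 1 (mod 7), but 8³ = 512 ≡ 8 (mod 21), not 1.

[⇐] This fails: take m = 4. Then 4³ = 64 ≡ 1 (mod 21), yet 4 ≡ 4 (mod 7), not 1.

Neither implication holds.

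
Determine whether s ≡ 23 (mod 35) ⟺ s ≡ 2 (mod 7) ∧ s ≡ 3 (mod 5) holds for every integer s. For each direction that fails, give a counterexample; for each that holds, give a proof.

Both implications hold.

Forward direction. Suppose s ≡ 23 (mod 35); write s = 35j + 23. Since 7 ∣ 35, reducing mod 7 gives s ≡ 23 ≡ 2 (mod 7); since 5 ∣ 35, reducing mod 5 gives s ≡ 23 ≡ 3 (mod 5).

Converse. If s ≡ 2 (mod 7) and s ≡ 3 (mod 5), then by the Chinese remainder theorem s ≡ 23 (mod 35). This is exactly s ≡ 23 (mod 35).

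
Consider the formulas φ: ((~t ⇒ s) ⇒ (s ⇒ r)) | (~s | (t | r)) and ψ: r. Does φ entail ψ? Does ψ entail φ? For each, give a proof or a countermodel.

The forward direction fails; the converse holds.

(←) Assume the antecedent. If t is true, the consequent reduces to true regardless of the other variables. If t is false, the antecedent forces (t = F, s = F, r = T) or (t = F, s = T, r = T), and the consequent holds there. Either way the consequent holds.

(→) This fails. Under t = F, s = F, r = F, the left side is true but the right side is false.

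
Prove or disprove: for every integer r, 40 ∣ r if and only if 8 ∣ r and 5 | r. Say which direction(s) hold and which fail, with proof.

(⟹) If 40 ∣ r, write r = 40q. Since 40 = 5·8, r = 8·(5q), so 8 ∣ r; and since 40 = 8·5, r = 5·(8q), so 5 ∣ r.

(⟸) Suppose 8 ∣ r and 5 ∣ r. Any common multiple of 8 and 5 is a multiple of their lcm; here gcd(8, 5) = 1, so lcm(8, 5) = 8·5 = 40, so 40 ∣ r.

The biconditional holds.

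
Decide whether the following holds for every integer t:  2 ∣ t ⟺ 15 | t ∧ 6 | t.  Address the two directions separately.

The forward direction fails; the converse holds.

[⇒] This fails: take t = 2. Certainly 2 ∣ 2, but 15 ∤ 2.

[⇐] Suppose 15 ∣ t and 6 ∣ t. Any common multiple of 15 and 6 is a multiple of their lcm; here lcm(15, 6) = 15·6/gcd(15, 6) = 90/3 = 30, so 30 ∣ t. Since 2 ∣ 30, it follows that 2 ∣ t.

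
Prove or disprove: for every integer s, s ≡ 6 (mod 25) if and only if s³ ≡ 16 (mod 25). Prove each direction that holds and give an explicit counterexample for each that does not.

Equivalent; both directions hold.

Converse. Suppose s³ ≡ 16 (mod 25). The only residue r in {0, …, 24} with r³ ≡ 16 (mod 25) is r = 6, so s ≡ 6 (mod 25).

Forward direction. Suppose s ≡ 6 (mod 25). Write s = 25j + 6. Then (25j + 6)³ = 15625j³ + 11250j² + 2700j + 216 = 25(625j³ + 450j² + 108j + 8) + 16, so s³ ≡ 16 (mod 25).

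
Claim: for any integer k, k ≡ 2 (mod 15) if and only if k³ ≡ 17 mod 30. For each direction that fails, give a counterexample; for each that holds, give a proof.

(→) This fails: take k = 2. Then 2 ≡ 2 (mod 15), but 2³ = 8 ≡ 8 (mod 30), not 17.

(←) This fails: take k = 23. Then 23³ = 12167 ≡ 17 (mod 30), yet 23 ≡ 8 (mod 15), not 2.

Neither implication holds.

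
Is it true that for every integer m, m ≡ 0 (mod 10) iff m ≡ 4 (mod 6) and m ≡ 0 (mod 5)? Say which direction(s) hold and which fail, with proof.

Only the converse holds.

(⟹) This fails: m = 0 gives 0 ≡ 0 (mod 10) but 0 ≡ 0 (mod 6), so the conjunction on the right does not hold.

(⟸) Conversely, if m ≡ 4 (mod 6) and m ≡ 0 (mod 5), then by the Chinese remainder theorem m ≡ 10 (mod 30). Since 10 ≡ 0 (mod 10) and 10 ∣ 30, we get m ≡ 0 (mod 10).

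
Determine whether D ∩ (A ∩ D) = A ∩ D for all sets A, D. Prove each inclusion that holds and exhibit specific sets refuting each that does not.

The two sets are equal.

(⊆) Let x ∈ D ∩ (A ∩ D). Then x ∈ A ∩ D, from which x ∈ A ∩ D.

(⊇) Let x ∈ A ∩ D. Then x ∈ A ∩ D, from which x ∈ D ∩ (A ∩ D).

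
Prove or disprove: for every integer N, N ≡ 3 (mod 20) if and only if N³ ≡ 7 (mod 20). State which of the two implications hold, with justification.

The biconditional holds.

Converse. Suppose N³ ≡ 7 (mod 20). The only residue r in {0, …, 19} with r³ ≡ 7 (mod 20) is r = 3, so N ≡ 3 (mod 20).

Forward direction. Suppose N ≡ 3 (mod 20). Write N = 20j + 3. Then (20j + 3)³ = 8000j³ + 3600j² + 540j + 27 = 20(400j³ + 180j² + 27j + 1) + 7, so N³ ≡ 7 (mod 20).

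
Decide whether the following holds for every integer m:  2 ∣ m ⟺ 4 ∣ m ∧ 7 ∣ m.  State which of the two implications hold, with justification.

Only the reverse direction holds.

(⟹) This fails: take m = 2. Certainly 2 ∣ 2, but 4 ∤ 2.

(⟸) Suppose 4 ∣ m and 7 ∣ m. Any common multiple of 4 and 7 is a multiple of their lcm; here gcd(4, 7) = 1, so lcm(4, 7) = 4·7 = 28, so 28 ∣ m. Since 2 ∣ 28, it follows that 2 ∣ m.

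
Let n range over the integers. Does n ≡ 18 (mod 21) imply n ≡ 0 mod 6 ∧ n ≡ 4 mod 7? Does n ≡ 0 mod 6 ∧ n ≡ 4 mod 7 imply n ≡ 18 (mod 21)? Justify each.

Only the reverse direction holds.

(⟸) If n ≡ 0 (mod 6) and n ≡ 4 (mod 7), then by the Chinese remainder theorem n ≡ 18 (mod 42). Since 18 ≡ 18 (mod 21) and 21 ∣ 42, we get n ≡ 18 (mod 21).

(⟹) This fails: n = 39 gives 39 ≡ 18 (mod 21) but 39 ≡ 3 (mod 6), so the conjunction on the right does not hold.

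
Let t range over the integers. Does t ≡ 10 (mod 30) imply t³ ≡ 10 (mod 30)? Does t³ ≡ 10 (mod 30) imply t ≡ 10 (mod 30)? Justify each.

Equivalent; both directions hold.

(→) Suppose t ≡ 10 (mod 30). Write t = 30j + 10. Then (30j + 10)³ = 27000j³ + 27000j² + 9000j + 1000 = 30(900j³ + 900j² + 300j + 33) + 10, so t³ ≡ 10 (mod 30).

(←) Conversely, suppose t³ ≡ 10 (mod 30). The only residue r in {0, …, 29} with r³ ≡ 10 (mod 30) is r = 10, so t ≡ 10 (mod 30).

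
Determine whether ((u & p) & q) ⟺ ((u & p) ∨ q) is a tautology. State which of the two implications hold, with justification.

(⇒) Assume the antecedent. If u is true, the antecedent forces (u = T, q = T, p = T), and (u & p) ∨ q holds there. If u is false, the antecedent cannot hold. Either way (u & p) ∨ q holds.

(⇐) This fails. Under u = F, q = T, p = F, the left side is false but the right side is true.

Not equivalent: only (⇒) holds.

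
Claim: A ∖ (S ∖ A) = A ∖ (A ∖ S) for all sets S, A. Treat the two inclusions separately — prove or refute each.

(⟹) This inclusion fails. Take S = ∅, A = {1}; then 1 ∈ A ∖ (S ∖ A) but 1 ∉ A ∖ (A ∖ S).

(⟸) Let x ∈ A ∖ (A ∖ S). Then x ∈ S ∩ A, from which x ∈ A ∖ (S ∖ A).

(⊆) fails; (⊇) holds.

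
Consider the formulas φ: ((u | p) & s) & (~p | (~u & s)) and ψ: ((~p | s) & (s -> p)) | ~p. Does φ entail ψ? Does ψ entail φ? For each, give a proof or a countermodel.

Forward direction. Assume the antecedent. If p is true, the antecedent forces (p = T, s = T, u = F), and ((~p | s) & (s -> p)) | ~p holds there. If p is false, ((~p | s) & (s -> p)) | ~p reduces to true regardless of the other variables. Either way ((~p | s) & (s -> p)) | ~p holds.

Converse. This fails. Under p = F, s = F, u = F, the left side is false but the right side is true.

The forward direction holds; the converse fails.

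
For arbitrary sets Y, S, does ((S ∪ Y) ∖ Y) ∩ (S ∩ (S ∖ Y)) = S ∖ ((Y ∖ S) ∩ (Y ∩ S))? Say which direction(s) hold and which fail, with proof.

The sets are not equal: only the forward inclusion holds.

Reverse inclusion. This inclusion fails. Take Y = {1}, S = {1}; then 1 ∈ S ∖ ((Y ∖ S) ∩ (Y ∩ S)) but 1 ∉ ((S ∪ Y) ∖ Y) ∩ (S ∩ (S ∖ Y)).

Forward inclusion. Let x ∈ ((S ∪ Y) ∖ Y) ∩ (S ∩ (S ∖ Y)). Then x ∈ S and x ∉ Y, from which x ∈ S ∖ ((Y ∖ S) ∩ (Y ∩ S)).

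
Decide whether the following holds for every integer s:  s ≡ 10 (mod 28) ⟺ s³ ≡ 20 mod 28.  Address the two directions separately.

Forward direction. Suppose s ≡ 10 (mod 28). Write s = 28j + 10. Then (28j + 10)³ = 21952j³ + 23520j² + 8400j + 1000 = 28(784j³ + 840j² + 300j + 35) + 20, so s³ ≡ 20 (mod 28).

Converse. This fails: take s = 6. Then 6³ = 216 ≡ 20 (mod 28), yet 6 ≡ 6 (mod 28), not 10.

Only the forward direction holds.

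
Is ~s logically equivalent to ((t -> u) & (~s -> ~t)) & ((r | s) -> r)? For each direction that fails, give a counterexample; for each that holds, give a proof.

(⇒) fails and (⇐) fails.

(⇒) This fails. Under u = F, s = F, t = T, r = F, the left side is true but the right side is false.

(⇐) This fails. Under u = F, s = T, t = F, r = T, the left side is false but the right side is true.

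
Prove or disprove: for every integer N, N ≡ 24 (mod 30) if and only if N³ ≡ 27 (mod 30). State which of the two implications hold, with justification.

Neither implication holds.

(→) This fails: take N = 24. Then 24 ≡ 24 (mod 30), but 24³ = 13824 ≡ 24 (mod 30), not 27.

(←) This fails: take N = 3. Then 3³ = 27 ≡ 27 (mod 30), yet 3 ≡ 3 (mod 30), not 24.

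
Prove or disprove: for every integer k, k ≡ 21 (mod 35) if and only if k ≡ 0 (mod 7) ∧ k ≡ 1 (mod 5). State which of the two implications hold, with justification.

Both directions hold.

(→) Suppose k ≡ 21 (mod 35); write k = 35j + 21. Since 7 ∣ 35, reducing mod 7 gives k ≡ 21 ≡ 0 (mod 7); since 5 ∣ 35, reducing mod 5 gives k ≡ 21 ≡ 1 (mod 5).

(←) Conversely, if k ≡ 0 (mod 7) and k ≡ 1 (mod 5), then by the Chinese remainder theorem k ≡ 21 (mod 35). This is exactly k ≡ 21 (mod 35).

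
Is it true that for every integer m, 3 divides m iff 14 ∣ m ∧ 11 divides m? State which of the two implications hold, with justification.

Forward direction. This fails: take m = 3. Certainly 3 ∣ 3, but 14 ∤ 3.

Converse. This fails: take m = 154. Both 14 ∣ 154 and 11 ∣ 154, yet 154 is not a multiple of 3 (since 154 = 51·3 + 1), so 3 ∤ 154.

Neither implication holds.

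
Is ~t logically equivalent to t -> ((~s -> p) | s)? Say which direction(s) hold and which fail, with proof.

Not equivalent: only (⇒) holds.

(→) Assume the antecedent. If p is true, t -> ((~s -> p) | s) reduces to true regardless of the other variables. If p is false, the antecedent forces (p = F, s = F, t = F) or (p = F, s = T, t = F), and t -> ((~s -> p) | s) holds there. Either way t -> ((~s -> p) | s) holds.

(←) This fails. Under p = T, s = F, t = T, the left side is false but the right side is true.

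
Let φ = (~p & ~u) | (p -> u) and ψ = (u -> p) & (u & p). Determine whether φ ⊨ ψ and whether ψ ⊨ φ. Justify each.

Only the reverse direction holds.

(⇒) This fails. Under u = F, p = F, the left side is true but the right side is false.

(⇐) Assume the antecedent. If u is true, (~p & ~u) | (p -> u) reduces to true regardless of the other variables. If u is false, the antecedent cannot hold. Either way (~p & ~u) | (p -> u) holds.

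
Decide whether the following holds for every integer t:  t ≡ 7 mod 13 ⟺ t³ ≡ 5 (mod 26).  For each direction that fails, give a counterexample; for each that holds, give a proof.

Forward direction. This fails: take t = 20. Then 20 ≡ 7 (mod 13), but 20³ = 8000 ≡ 18 (mod 26), not 5.

Converse. This fails: take t = 11. Then 11³ = 1331 ≡ 5 (mod 26), yet 11 ≡ 11 (mod 13), not 7.

Both directions fail.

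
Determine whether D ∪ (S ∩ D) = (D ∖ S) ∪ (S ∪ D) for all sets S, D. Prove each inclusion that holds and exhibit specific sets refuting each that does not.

Forward inclusion. Let x ∈ D ∪ (S ∩ D). Then either x ∈ D and x ∉ S; or x ∈ S ∩ D. In each case x ∈ (D ∖ S) ∪ (S ∪ D), so D ∪ (S ∩ D) ⊆ (D ∖ S) ∪ (S ∪ D).

Reverse inclusion. This inclusion fails. Take S = {1}, D = ∅; then 1 ∈ (D ∖ S) ∪ (S ∪ D) but 1 ∉ D ∪ (S ∩ D).

(⊆) holds; (⊇) fails.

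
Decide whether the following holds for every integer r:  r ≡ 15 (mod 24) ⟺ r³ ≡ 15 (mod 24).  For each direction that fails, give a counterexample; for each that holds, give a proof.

Both implications hold.

[⇒] Suppose r ≡ 15 (mod 24). Write r = 24j + 15. Then (24j + 15)³ = 13824j³ + 25920j² + 16200j + 3375 = 24(576j³ + 1080j² + 675j + 140) + 15, so r³ ≡ 15 (mod 24).

[⇐] Conversely, suppose r³ ≡ 15 (mod 24). The only residue r in {0, …, 23} with r³ ≡ 15 (mod 24) is r = 15, so r ≡ 15 (mod 24).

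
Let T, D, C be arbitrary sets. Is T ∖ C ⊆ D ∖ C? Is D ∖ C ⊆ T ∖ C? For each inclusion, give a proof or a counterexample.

Neither inclusion holds.

(⟹) This inclusion fails. Take T = {1}, D = ∅, C = ∅; then 1 ∈ T ∖ C but 1 ∉ D ∖ C.

(⟸) This inclusion fails. Take T = ∅, D = {1}, C = ∅; then 1 ∈ D ∖ C but 1 ∉ T ∖ C.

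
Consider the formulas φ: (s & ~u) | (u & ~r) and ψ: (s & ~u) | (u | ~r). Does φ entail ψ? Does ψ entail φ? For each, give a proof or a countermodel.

Only the forward implication holds.

[⇒] Assume the antecedent. If r is true, the antecedent forces (r = T, u = F, s = T), and (s & ~u) | (u | ~r) holds there. If r is false, (s & ~u) | (u | ~r) reduces to true regardless of the other variables. Either way (s & ~u) | (u | ~r) holds.

[⇐] This fails. Under r = F, u = F, s = F, the left side is false but the right side is true.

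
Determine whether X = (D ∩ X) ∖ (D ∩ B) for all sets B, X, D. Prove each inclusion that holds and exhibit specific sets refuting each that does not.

(⊇) Let x ∈ (D ∩ X) ∖ (D ∩ B). Then x ∈ X ∩ D and x ∉ B, from which x ∈ X.

(⊆) This inclusion fails. Take B = ∅, X = {1}, D = ∅; then 1 ∈ X but 1 ∉ (D ∩ X) ∖ (D ∩ B).

Only the reverse inclusion holds.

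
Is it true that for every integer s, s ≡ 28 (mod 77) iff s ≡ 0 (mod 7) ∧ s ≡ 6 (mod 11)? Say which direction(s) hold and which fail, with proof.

(⇒) Suppose s ≡ 28 (mod 77); write s = 77j + 28. Since 7 ∣ 77, reducing mod 7 gives s ≡ 28 ≡ 0 (mod 7); since 11 ∣ 77, reducing mod 11 gives s ≡ 28 ≡ 6 (mod 11).

(⇐) Conversely, if s ≡ 0 (mod 7) and s ≡ 6 (mod 11), then by the Chinese remainder theorem s ≡ 28 (mod 77). This is exactly s ≡ 28 (mod 77).

Both directions hold; the statement is true.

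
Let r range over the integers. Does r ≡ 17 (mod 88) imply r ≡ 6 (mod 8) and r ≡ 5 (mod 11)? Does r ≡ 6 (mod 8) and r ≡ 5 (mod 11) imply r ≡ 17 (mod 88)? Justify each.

(⟹) This fails: r = 17 gives 17 ≡ 17 (mod 88) but 17 ≡ 1 (mod 8), so the conjunction on the right does not hold.

(⟸) This fails: r = 38 satisfies both congruences on the right (38 ≡ 6 mod 8 and 38 ≡ 5 mod 11) yet 38 ≡ 38 (mod 88), not 17.

(⇒) fails and (⇐) fails.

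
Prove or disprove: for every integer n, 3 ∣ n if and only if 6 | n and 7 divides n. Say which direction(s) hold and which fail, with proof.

(⇒) fails; (⇐) holds.

(→) This fails: take n = 3. Certainly 3 ∣ 3, but 6 ∤ 3.

(←) Suppose 6 ∣ n and 7 ∣ n. Any common multiple of 6 and 7 is a multiple of their lcm; here gcd(6, 7) = 1, so lcm(6, 7) = 6·7 = 42, so 42 ∣ n. Since 3 ∣ 42, it follows that 3 ∣ n.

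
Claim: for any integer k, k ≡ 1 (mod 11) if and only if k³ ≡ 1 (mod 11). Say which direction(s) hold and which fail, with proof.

(⟸) Suppose k³ ≡ 1 (mod 11). The only residue r in {0, …, 10} with r³ ≡ 1 (mod 11) is r = 1, so k ≡ 1 (mod 11).

(⟹) Suppose k ≡ 1 (mod 11). Write k = 11j + 1. Then (11j + 1)³ = 1331j³ + 363j² + 33j + 1 = 11(121j³ + 33j² + 3j) + 1, so k³ ≡ 1 (mod 11).

The biconditional holds.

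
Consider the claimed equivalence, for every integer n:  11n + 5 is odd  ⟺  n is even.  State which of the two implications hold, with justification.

(→) Suppose 11n + 5 is odd. Since 11 is odd, 11n and n have the same parity, so 11n + 5 ≡ n + 5 (mod 2). As 5 is odd, 11n + 5 is odd exactly when n is even. Thus n is even.

(←) Conversely, suppose n is even; write n = 2j. Then 11n + 5 = 11·(2j) + 5 = 2·11j + 5, which is odd.

Equivalent; both directions hold.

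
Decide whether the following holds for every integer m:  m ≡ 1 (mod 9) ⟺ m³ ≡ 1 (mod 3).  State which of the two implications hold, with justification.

(⟸) This fails: take m = 4. Then 4³ = 64 ≡ 1 (mod 3), yet 4 ≡ 4 (mod 9), not 1.

(⟹) Suppose m ≡ 1 (mod 9). Then m³ ≡ 1³ = 1 (mod 9), and since 3 ∣ 9, also m³ ≡ 1 (mod 3).

The forward direction holds; the converse fails.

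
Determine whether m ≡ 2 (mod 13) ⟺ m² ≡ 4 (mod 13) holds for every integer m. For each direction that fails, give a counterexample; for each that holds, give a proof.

The forward direction holds; the converse fails.

(⟹) Suppose m ≡ 2 (mod 13). Write m = 13j + 2. Then (13j + 2)² = 169j² + 52j + 4 = 13(13j² + 4j) + 4, so m² ≡ 4 (mod 13).

(⟸) This fails: take m = 11. Then 11² = 121 ≡ 4 (mod 13), yet 11 ≡ 11 (mod 13), not 2.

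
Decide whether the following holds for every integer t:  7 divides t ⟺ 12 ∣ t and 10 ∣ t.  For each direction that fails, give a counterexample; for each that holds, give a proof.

Both directions fail.

[⇒] This fails: take t = 7. Certainly 7 ∣ 7, but 12 ∤ 7.

[⇐] This fails: take t = 60. Both 12 ∣ 60 and 10 ∣ 60, yet 60 is not a multiple of 7 (since 60 = 8·7 + 4), so 7 ∤ 60.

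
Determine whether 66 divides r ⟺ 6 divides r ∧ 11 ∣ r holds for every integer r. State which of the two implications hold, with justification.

(⇐) Suppose 6 ∣ r and 11 ∣ r. Any common multiple of 6 and 11 is a multiple of their lcm; here gcd(6, 11) = 1, so lcm(6, 11) = 6·11 = 66, so 66 ∣ r.

(⇒) If 66 ∣ r, write r = 66q. Since 66 = 11·6, r = 6·(11q), so 6 ∣ r; and since 66 = 6·11, r = 11·(6q), so 11 ∣ r.

Both directions hold; the statement is true.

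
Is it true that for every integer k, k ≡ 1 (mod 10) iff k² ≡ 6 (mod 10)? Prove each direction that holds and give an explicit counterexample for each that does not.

(⟹) This fails: take k = 1. Then 1 ≡ 1 (mod 10), but 1² = 1 ≡ 1 (mod 10), not 6.

(⟸) This fails: take k = 4. Then 4² = 16 ≡ 6 (mod 10), yet 4 ≡ 4 (mod 10), not 1.

Both directions fail.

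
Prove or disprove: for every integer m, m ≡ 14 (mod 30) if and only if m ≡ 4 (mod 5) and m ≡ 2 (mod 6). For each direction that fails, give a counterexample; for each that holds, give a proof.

(←) If m ≡ 4 (mod 5) and m ≡ 2 (mod 6), then by the Chinese remainder theorem m ≡ 14 (mod 30). This is exactly m ≡ 14 (mod 30).

(→) Suppose m ≡ 14 (mod 30); write m = 30j + 14. Since 5 ∣ 30, reducing mod 5 gives m ≡ 14 ≡ 4 (mod 5); since 6 ∣ 30, reducing mod 6 gives m ≡ 14 ≡ 2 (mod 6).

Equivalent; both directions hold.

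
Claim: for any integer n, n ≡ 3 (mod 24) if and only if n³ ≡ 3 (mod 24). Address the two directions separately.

The biconditional holds.

[⇒] Suppose n ≡ 3 (mod 24). Write n = 24j + 3. Then (24j + 3)³ = 13824j³ + 5184j² + 648j + 27 = 24(576j³ + 216j² + 27j + 1) + 3, so n³ ≡ 3 (mod 24).

[⇐] Conversely, suppose n³ ≡ 3 (mod 24). The only residue r in {0, …, 23} with r³ ≡ 3 (mod 24) is r = 3, so n ≡ 3 (mod 24).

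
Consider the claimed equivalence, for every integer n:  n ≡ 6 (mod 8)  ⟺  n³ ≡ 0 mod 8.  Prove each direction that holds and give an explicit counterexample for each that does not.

Only the forward implication holds.

(⟹) Suppose n ≡ 6 (mod 8). Write n = 8j + 6. Then (8j + 6)³ = 512j³ + 1152j² + 864j + 216 = 8(64j³ + 144j² + 108j + 27) + 0, so n³ ≡ 0 (mod 8).

(⟸) This fails: take n = 0. Then 0³ = 0 ≡ 0 (mod 8), yet 0 ≡ 0 (mod 8), not 6.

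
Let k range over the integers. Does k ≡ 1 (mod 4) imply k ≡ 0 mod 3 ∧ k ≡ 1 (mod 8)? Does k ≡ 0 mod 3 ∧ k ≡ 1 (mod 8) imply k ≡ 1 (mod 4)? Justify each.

(⟹) This fails: k = 1 gives 1 ≡ 1 (mod 4) but 1 ≡ 1 (mod 3), so the conjunction on the right does not hold.

(⟸) Conversely, if k ≡ 0 (mod 3) and k ≡ 1 (mod 8), then by the Chinese remainder theorem k ≡ 9 (mod 24). Since 9 ≡ 1 (mod 4) and 4 ∣ 24, we get k ≡ 1 (mod 4).

(⇒) fails; (⇐) holds.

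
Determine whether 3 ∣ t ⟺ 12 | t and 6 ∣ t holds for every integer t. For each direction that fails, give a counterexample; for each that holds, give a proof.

Only the converse holds.

(→) This fails: take t = 3. Certainly 3 ∣ 3, but 12 ∤ 3.

(←) Suppose 12 ∣ t and 6 ∣ t. Any common multiple of 12 and 6 is a multiple of their lcm; here lcm(12, 6) = 12·6/gcd(12, 6) = 72/6 = 12, so 12 ∣ t. Since 3 ∣ 12, it follows that 3 ∣ t.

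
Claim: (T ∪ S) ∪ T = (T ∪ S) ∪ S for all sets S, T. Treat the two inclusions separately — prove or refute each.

(⟹) Let x ∈ (T ∪ S) ∪ T. Then either x ∈ S and x ∉ T; or x ∈ T and x ∉ S; or x ∈ S ∩ T. In each case x ∈ (T ∪ S) ∪ S, so (T ∪ S) ∪ T ⊆ (T ∪ S) ∪ S.

(⟸) Let x ∈ (T ∪ S) ∪ S. Then either x ∈ S and x ∉ T; or x ∈ T and x ∉ S; or x ∈ S ∩ T. In each case x ∈ (T ∪ S) ∪ T, so (T ∪ S) ∪ S ⊆ (T ∪ S) ∪ T.

Both inclusions hold.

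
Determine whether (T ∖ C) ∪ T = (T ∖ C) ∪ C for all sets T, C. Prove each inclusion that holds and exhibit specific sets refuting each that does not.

Forward inclusion. Let x ∈ (T ∖ C) ∪ T. Then either x ∈ T and x ∉ C; or x ∈ T ∩ C. In each case x ∈ (T ∖ C) ∪ C, so (T ∖ C) ∪ T ⊆ (T ∖ C) ∪ C.

Reverse inclusion. This inclusion fails. Take T = ∅, C = {1}; then 1 ∈ (T ∖ C) ∪ C but 1 ∉ (T ∖ C) ∪ T.

(⊆) holds; (⊇) fails.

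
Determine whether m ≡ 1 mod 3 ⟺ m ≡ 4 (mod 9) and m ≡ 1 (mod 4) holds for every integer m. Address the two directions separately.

(⇒) This fails: m = 1 gives 1 ≡ 1 (mod 3) but 1 ≡ 1 (mod 9), so the conjunction on the right does not hold.

(⇐) Conversely, if m ≡ 4 (mod 9) and m ≡ 1 (mod 4), then by the Chinese remainder theorem m ≡ 13 (mod 36). Since 13 ≡ 1 (mod 3) and 3 ∣ 36, we get m ≡ 1 (mod 3).

Only the converse holds.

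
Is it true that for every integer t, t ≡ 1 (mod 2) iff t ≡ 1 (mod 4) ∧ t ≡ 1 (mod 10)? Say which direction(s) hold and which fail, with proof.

Converse. If t ≡ 1 (mod 4) and t ≡ 1 (mod 10), then by the Chinese remainder theorem t ≡ 1 (mod 20). Since 1 ≡ 1 (mod 2) and 2 ∣ 20, we get t ≡ 1 (mod 2).

Forward direction. This fails: t = 3 gives 3 ≡ 1 (mod 2) but 3 ≡ 3 (mod 4), so the conjunction on the right does not hold.

(⇒) fails; (⇐) holds.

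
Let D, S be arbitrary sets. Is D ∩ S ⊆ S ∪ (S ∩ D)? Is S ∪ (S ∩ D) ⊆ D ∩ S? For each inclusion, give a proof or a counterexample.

The sets are not equal: only the forward inclusion holds.

Forward inclusion. Let x ∈ D ∩ S. Then x ∈ D ∩ S, from which x ∈ S ∪ (S ∩ D).

Reverse inclusion. This inclusion fails. Take D = ∅, S = {1}; then 1 ∈ S ∪ (S ∩ D) but 1 ∉ D ∩ S.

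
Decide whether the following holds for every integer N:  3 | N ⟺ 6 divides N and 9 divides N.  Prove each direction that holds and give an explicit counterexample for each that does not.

The forward direction fails; the converse holds.

(⟹) This fails: take N = 3. Certainly 3 ∣ 3, but 6 ∤ 3.

(⟸) Suppose 6 ∣ N and 9 ∣ N. Any common multiple of 6 and 9 is a multiple of their lcm; here lcm(6, 9) = 6·9/gcd(6, 9) = 54/3 = 18, so 18 ∣ N. Since 3 ∣ 18, it follows that 3 ∣ N.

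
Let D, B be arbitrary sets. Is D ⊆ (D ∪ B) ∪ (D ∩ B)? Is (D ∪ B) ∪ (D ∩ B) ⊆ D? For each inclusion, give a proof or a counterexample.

(⊇) This inclusion fails. Take D = ∅, B = {1}; then 1 ∈ (D ∪ B) ∪ (D ∩ B) but 1 ∉ D.

(⊆) Let x ∈ D. Then either x ∈ D and x ∉ B; or x ∈ D ∩ B. In each case x ∈ (D ∪ B) ∪ (D ∩ B), so D ⊆ (D ∪ B) ∪ (D ∩ B).

(⊆) holds; (⊇) fails.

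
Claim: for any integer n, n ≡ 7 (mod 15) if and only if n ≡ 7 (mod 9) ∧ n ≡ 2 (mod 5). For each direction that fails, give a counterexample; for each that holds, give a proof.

(⇒) fails; (⇐) holds.

Converse. If n ≡ 7 (mod 9) and n ≡ 2 (mod 5), then by the Chinese remainder theorem n ≡ 7 (mod 45). Since 7 ≡ 7 (mod 15) and 15 ∣ 45, we get n ≡ 7 (mod 15).

Forward direction. This fails: n = 37 gives 37 ≡ 7 (mod 15) but 37 ≡ 1 (mod 9), so the conjunction on the right does not hold.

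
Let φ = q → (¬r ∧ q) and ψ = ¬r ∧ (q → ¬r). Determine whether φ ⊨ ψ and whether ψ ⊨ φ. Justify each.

(→) This fails. Under r = T, q = F, the left side is true but the right side is false.

(←) Assume the antecedent. If r is true, the antecedent cannot hold. If r is false, q → (¬r ∧ q) reduces to true regardless of the other variables. Either way q → (¬r ∧ q) holds.

(⇒) fails; (⇐) holds.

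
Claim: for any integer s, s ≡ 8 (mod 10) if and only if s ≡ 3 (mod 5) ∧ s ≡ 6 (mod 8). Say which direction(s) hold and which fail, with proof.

Not equivalent: only (⇐) holds.

Forward direction. This fails: s = 8 gives 8 ≡ 8 (mod 10) but 8 ≡ 0 (mod 8), so the conjunction on the right does not hold.

Converse. If s ≡ 3 (mod 5) and s ≡ 6 (mod 8), then by the Chinese remainder theorem s ≡ 38 (mod 40). Since 38 ≡ 8 (mod 10) and 10 ∣ 40, we get s ≡ 8 (mod 10).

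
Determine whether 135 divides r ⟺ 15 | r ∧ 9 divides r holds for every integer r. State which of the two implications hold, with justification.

The forward direction holds; the converse fails.

(→) If 135 ∣ r, write r = 135q. Since 135 = 9·15, r = 15·(9q), so 15 ∣ r; and since 135 = 15·9, r = 9·(15q), so 9 ∣ r.

(←) This fails: take r = 45. Both 15 ∣ 45 and 9 ∣ 45, yet 45 is not a multiple of 135 (since 45 = 0·135 + 45), so 135 ∤ 45.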